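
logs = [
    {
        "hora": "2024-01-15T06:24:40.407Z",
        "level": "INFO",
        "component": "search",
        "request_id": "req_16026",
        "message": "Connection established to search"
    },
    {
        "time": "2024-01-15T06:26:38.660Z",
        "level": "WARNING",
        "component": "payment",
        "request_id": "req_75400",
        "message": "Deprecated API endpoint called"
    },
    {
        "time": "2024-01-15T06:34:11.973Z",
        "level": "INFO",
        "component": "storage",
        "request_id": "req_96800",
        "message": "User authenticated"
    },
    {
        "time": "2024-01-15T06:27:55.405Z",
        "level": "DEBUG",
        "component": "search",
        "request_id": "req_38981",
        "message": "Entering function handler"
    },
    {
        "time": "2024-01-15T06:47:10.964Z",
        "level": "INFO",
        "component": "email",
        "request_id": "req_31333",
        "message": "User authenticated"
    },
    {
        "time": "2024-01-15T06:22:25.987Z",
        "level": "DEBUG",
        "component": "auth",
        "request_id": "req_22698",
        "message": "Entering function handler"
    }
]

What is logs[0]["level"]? "INFO"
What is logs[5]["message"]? "Entering function handler"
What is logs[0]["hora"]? "2024-01-15T06:24:40.407Z"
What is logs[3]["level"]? "DEBUG"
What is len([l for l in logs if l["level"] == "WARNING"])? 1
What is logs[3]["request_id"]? "req_38981"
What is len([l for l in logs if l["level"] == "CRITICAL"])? 0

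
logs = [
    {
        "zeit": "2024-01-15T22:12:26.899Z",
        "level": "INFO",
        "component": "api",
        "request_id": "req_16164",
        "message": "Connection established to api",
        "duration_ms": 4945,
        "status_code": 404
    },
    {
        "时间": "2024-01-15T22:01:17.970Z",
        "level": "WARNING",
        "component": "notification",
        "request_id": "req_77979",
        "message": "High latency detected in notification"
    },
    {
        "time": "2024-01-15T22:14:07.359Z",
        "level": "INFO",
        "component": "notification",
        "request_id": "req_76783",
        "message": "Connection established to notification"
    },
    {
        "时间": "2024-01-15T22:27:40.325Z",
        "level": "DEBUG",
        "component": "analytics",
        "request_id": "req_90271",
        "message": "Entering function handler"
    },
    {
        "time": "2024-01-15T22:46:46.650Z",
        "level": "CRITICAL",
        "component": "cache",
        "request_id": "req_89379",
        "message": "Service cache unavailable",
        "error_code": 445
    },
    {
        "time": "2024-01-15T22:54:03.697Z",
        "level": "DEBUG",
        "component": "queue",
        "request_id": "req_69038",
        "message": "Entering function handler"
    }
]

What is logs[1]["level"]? "WARNING"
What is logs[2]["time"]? "2024-01-15T22:14:07.359Z"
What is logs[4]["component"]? "cache"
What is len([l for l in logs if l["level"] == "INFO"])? 2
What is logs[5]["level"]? "DEBUG"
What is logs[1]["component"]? "notification"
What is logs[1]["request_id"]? "req_77979"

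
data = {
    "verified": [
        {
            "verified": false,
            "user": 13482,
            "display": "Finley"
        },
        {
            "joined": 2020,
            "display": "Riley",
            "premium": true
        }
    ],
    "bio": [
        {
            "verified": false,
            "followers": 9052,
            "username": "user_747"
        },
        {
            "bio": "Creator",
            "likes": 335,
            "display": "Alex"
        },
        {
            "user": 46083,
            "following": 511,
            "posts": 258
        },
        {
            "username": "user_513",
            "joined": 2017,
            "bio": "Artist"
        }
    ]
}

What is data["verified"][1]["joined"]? 2020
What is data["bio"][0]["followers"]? 9052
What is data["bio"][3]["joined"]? 2017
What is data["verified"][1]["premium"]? True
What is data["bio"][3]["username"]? "user_513"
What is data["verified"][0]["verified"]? False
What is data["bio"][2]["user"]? 46083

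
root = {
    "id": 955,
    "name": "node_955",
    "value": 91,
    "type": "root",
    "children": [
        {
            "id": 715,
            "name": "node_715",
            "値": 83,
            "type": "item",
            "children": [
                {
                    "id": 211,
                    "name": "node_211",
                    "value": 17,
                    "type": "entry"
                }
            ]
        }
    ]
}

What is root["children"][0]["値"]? 83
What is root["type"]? "root"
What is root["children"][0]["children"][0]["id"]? 211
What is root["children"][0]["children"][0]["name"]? "node_211"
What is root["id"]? 955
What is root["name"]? "node_955"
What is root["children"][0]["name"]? "node_715"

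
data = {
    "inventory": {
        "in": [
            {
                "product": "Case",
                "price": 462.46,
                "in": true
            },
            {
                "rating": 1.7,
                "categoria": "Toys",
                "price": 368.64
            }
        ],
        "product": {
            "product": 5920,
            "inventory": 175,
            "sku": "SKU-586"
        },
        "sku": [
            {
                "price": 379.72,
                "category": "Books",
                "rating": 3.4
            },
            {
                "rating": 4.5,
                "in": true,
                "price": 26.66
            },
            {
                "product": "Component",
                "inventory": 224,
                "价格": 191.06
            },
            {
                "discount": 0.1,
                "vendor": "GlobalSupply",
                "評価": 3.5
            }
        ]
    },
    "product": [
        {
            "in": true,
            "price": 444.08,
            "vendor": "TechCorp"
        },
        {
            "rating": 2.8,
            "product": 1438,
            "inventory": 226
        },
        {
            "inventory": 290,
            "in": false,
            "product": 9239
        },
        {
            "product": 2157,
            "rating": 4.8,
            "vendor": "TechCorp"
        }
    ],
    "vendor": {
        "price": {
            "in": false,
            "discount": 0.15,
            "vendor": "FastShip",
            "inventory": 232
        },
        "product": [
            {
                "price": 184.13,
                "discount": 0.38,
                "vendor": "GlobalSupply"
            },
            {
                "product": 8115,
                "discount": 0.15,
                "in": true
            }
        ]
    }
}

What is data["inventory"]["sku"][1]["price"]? 26.66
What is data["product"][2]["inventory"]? 290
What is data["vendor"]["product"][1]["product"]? 8115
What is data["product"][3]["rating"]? 4.8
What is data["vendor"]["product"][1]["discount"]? 0.15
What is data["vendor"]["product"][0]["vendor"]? "GlobalSupply"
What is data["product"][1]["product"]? 1438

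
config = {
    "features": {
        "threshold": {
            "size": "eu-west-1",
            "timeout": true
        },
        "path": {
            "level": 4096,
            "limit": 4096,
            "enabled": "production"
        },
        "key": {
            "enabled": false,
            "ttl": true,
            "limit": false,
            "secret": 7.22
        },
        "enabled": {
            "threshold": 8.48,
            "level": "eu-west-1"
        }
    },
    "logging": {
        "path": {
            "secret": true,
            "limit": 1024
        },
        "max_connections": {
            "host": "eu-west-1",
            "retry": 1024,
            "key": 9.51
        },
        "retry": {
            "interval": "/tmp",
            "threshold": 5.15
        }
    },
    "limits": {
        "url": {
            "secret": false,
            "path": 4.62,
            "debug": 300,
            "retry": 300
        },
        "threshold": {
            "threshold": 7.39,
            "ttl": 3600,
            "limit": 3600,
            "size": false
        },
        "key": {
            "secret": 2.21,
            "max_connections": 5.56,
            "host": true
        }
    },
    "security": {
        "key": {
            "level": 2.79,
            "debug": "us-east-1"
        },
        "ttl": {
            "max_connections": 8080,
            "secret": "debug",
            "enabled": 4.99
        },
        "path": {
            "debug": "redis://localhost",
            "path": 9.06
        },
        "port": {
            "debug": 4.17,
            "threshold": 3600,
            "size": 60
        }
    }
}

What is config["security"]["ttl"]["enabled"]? 4.99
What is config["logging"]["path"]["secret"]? True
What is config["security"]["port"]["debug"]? 4.17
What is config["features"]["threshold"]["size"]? "eu-west-1"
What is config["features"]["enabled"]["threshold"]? 8.48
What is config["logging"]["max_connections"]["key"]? 9.51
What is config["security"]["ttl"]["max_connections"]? 8080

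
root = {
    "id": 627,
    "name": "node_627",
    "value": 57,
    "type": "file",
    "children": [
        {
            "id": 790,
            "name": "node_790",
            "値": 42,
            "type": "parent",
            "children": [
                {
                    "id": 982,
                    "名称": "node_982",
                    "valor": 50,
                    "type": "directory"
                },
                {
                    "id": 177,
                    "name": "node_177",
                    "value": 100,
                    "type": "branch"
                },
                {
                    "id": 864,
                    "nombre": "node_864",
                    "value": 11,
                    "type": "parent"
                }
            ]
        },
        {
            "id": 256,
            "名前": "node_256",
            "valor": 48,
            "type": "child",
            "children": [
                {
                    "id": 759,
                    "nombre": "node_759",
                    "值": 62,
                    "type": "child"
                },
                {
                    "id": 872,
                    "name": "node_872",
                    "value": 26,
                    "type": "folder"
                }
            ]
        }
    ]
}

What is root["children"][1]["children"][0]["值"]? 62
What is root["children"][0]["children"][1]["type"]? "branch"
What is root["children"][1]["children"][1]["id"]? 872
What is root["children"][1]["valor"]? 48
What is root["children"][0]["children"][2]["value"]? 11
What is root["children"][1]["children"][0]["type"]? "child"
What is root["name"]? "node_627"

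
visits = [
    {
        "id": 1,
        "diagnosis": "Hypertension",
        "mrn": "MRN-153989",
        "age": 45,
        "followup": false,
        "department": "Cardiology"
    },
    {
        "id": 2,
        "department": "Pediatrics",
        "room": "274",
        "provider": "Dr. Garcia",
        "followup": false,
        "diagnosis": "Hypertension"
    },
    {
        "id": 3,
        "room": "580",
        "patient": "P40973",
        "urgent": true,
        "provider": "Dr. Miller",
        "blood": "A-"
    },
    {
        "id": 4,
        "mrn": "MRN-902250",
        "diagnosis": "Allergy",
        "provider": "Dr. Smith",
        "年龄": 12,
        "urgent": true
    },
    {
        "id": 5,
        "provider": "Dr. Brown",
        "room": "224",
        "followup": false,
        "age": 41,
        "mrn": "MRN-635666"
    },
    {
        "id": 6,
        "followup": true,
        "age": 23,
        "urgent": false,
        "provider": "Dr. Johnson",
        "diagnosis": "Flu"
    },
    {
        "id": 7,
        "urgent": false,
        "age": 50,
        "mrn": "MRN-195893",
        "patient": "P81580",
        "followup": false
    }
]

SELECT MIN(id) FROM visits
1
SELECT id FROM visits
[1, 2, 3, 4, 5, 6, 7]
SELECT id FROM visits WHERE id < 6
[1, 2, 3, 4, 5]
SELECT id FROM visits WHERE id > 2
[3, 4, 5, 6, 7]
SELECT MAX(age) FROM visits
50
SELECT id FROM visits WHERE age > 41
[1, 7]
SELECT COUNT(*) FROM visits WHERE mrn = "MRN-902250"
1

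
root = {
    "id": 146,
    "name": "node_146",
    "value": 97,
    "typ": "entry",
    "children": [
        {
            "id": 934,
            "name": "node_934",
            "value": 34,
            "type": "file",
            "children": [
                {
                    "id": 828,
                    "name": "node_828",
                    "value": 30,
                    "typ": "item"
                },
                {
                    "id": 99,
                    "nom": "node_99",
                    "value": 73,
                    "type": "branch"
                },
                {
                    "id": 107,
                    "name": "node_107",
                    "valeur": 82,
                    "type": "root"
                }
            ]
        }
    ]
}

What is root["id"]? 146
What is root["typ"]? "entry"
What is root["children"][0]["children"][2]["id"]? 107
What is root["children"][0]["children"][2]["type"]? "root"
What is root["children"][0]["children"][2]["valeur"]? 82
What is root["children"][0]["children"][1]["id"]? 99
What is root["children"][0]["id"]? 934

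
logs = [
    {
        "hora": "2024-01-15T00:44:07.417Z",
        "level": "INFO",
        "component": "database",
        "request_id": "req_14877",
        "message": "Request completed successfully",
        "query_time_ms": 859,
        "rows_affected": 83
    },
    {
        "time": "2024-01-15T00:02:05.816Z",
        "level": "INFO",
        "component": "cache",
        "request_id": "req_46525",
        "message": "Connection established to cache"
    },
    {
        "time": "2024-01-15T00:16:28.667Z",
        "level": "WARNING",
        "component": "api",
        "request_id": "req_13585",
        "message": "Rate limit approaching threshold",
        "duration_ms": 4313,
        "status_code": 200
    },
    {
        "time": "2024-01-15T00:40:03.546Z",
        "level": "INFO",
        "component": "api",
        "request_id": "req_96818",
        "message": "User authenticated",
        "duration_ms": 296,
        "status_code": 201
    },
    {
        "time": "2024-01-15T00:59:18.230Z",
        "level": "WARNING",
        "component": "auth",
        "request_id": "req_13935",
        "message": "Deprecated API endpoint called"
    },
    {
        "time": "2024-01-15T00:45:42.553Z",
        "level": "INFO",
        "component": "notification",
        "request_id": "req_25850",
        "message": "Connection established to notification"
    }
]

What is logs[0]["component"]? "database"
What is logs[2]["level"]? "WARNING"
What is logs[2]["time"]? "2024-01-15T00:16:28.667Z"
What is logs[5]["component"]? "notification"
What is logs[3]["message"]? "User authenticated"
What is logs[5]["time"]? "2024-01-15T00:45:42.553Z"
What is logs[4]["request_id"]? "req_13935"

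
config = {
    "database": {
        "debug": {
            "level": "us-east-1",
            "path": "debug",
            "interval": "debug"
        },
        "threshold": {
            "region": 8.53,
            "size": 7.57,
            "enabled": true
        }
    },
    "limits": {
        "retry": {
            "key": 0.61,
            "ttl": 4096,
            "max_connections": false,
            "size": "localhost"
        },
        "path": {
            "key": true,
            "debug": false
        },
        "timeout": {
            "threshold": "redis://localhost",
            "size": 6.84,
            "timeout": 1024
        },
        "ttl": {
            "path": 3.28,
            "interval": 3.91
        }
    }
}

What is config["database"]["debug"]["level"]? "us-east-1"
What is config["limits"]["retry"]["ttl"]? 4096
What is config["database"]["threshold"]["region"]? 8.53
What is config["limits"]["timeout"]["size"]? 6.84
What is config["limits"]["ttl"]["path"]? 3.28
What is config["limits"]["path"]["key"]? True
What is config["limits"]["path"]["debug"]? False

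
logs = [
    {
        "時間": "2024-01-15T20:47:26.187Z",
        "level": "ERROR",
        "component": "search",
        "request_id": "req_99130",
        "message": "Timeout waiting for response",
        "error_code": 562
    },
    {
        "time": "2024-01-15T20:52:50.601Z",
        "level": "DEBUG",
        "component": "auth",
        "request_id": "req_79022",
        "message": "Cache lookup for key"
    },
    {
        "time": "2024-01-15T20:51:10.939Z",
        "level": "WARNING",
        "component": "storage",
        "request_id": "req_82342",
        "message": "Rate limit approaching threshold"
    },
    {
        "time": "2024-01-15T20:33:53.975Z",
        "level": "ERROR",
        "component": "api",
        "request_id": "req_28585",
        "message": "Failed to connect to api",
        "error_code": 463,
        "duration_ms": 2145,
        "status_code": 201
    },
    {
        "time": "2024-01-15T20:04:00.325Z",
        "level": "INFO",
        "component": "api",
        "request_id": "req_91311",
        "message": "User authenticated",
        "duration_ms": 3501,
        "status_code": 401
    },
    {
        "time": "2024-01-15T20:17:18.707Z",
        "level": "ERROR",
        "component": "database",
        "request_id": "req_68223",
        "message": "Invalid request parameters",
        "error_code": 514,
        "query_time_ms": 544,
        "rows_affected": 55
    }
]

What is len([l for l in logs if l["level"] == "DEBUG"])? 1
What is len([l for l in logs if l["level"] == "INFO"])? 1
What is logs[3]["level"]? "ERROR"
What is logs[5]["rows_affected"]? 55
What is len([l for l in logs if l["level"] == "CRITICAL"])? 0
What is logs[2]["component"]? "storage"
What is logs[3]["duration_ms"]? 2145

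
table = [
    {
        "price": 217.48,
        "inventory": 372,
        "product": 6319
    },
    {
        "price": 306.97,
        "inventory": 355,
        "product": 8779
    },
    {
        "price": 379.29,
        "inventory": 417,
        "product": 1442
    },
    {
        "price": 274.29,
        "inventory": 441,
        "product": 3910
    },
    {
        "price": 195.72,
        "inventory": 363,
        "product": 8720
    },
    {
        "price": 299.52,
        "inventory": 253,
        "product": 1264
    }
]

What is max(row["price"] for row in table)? 379.29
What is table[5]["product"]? 1264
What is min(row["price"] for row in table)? 195.72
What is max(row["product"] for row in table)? 8779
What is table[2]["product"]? 1442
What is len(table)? 6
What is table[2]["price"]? 379.29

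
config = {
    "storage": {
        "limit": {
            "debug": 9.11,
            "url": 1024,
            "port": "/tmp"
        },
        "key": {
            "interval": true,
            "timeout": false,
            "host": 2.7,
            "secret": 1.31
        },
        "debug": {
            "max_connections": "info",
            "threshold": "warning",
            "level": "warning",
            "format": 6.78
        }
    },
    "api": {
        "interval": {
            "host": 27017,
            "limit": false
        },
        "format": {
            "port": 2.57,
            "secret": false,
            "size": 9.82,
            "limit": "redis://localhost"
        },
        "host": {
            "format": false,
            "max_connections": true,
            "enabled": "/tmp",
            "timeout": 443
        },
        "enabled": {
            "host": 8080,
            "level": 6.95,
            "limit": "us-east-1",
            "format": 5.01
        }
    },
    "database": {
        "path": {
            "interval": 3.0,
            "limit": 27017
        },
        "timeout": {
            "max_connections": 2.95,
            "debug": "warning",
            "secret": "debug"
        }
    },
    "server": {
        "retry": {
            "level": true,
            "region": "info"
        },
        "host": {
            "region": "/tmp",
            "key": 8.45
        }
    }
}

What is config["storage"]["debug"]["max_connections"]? "info"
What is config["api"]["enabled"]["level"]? 6.95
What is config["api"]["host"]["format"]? False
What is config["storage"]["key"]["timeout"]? False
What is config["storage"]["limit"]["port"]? "/tmp"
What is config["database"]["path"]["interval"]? 3.0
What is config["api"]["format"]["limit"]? "redis://localhost"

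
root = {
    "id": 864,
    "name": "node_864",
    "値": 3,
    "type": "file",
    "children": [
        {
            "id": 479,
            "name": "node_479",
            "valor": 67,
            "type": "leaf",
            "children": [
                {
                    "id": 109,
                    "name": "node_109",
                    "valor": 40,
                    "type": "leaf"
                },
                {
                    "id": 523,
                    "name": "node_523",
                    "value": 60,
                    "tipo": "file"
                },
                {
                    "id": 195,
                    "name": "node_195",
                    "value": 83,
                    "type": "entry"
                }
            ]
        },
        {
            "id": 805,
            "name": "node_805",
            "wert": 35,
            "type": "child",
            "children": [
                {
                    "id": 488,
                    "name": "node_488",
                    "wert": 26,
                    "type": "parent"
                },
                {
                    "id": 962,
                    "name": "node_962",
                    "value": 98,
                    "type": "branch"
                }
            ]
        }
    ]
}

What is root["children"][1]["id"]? 805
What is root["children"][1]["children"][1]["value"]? 98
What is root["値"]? 3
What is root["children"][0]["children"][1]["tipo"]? "file"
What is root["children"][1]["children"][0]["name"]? "node_488"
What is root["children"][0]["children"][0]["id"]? 109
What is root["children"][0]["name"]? "node_479"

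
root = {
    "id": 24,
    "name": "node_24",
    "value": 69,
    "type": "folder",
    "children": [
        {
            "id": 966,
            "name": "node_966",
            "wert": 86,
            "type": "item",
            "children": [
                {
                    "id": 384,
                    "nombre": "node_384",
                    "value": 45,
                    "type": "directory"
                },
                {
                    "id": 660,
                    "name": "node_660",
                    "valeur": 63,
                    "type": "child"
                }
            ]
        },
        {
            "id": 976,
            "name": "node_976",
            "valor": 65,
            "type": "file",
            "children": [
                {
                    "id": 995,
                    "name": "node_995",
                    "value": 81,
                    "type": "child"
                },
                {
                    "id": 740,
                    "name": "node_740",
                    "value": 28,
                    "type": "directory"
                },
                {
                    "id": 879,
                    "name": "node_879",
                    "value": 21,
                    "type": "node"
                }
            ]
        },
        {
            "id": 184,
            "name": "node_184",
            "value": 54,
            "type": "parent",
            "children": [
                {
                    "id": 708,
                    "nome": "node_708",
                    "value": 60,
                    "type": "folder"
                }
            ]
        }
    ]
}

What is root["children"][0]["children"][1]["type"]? "child"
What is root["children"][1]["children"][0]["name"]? "node_995"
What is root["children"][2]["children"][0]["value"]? 60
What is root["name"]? "node_24"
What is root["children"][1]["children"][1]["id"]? 740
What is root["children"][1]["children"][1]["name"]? "node_740"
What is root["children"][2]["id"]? 184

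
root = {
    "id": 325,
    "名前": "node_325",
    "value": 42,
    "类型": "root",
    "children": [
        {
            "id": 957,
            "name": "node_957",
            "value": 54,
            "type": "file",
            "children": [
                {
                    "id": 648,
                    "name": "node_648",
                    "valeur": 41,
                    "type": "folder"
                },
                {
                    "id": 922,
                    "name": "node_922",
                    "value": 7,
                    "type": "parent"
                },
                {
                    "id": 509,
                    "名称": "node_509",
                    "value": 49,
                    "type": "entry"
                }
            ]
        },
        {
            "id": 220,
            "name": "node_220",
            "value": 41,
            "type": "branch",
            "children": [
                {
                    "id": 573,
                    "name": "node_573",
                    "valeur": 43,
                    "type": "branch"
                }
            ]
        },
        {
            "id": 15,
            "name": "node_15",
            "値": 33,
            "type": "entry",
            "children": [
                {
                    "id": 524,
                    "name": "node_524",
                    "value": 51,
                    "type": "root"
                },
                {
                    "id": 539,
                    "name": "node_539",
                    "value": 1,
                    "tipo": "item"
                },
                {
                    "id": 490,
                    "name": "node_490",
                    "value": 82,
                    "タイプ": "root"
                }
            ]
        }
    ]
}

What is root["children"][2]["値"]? 33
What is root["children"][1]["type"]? "branch"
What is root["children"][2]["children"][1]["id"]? 539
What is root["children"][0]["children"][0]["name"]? "node_648"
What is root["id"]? 325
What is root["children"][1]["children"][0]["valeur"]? 43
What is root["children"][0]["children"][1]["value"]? 7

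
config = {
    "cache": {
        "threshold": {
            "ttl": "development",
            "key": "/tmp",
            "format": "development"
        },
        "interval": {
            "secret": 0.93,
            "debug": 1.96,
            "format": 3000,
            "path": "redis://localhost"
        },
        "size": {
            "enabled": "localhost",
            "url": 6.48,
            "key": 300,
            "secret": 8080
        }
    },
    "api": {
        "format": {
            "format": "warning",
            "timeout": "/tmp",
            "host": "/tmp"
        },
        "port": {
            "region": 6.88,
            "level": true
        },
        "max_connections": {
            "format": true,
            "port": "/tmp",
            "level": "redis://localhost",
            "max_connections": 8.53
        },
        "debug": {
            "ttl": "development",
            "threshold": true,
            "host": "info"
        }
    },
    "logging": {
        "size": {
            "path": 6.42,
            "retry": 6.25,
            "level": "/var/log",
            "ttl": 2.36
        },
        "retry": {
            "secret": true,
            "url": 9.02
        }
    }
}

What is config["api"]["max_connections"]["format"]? True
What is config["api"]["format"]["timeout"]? "/tmp"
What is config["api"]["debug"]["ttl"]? "development"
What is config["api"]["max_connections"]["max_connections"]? 8.53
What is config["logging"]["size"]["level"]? "/var/log"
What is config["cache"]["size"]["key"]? 300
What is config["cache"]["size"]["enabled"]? "localhost"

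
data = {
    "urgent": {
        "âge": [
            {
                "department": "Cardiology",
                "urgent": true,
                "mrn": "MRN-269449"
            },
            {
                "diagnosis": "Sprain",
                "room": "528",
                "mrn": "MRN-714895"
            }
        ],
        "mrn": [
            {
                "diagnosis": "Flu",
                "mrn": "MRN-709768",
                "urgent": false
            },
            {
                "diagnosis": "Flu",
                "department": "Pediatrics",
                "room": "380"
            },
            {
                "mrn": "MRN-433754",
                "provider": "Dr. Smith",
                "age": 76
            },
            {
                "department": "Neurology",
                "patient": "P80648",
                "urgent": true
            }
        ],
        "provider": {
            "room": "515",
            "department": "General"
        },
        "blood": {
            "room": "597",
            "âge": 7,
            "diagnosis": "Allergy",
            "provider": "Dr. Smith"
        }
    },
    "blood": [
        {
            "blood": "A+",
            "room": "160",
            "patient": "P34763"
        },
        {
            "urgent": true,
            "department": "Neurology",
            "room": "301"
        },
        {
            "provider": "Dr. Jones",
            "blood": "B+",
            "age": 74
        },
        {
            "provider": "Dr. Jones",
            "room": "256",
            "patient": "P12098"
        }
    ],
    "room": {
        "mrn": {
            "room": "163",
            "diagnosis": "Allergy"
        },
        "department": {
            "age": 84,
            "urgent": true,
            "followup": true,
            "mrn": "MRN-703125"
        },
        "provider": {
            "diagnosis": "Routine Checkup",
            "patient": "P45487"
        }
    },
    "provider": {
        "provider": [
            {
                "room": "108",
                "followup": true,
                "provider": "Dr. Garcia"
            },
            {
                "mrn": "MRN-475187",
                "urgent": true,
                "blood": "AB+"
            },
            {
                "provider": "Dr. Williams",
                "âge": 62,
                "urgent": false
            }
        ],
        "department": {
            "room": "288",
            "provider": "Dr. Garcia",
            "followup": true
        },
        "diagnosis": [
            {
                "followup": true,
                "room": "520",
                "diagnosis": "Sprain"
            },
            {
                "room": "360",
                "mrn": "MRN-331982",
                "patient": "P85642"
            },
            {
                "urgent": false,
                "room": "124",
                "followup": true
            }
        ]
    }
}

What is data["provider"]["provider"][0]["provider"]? "Dr. Garcia"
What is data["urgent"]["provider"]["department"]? "General"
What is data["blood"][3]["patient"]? "P12098"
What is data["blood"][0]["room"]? "160"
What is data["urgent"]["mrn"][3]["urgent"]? True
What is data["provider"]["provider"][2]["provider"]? "Dr. Williams"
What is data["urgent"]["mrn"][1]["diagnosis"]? "Flu"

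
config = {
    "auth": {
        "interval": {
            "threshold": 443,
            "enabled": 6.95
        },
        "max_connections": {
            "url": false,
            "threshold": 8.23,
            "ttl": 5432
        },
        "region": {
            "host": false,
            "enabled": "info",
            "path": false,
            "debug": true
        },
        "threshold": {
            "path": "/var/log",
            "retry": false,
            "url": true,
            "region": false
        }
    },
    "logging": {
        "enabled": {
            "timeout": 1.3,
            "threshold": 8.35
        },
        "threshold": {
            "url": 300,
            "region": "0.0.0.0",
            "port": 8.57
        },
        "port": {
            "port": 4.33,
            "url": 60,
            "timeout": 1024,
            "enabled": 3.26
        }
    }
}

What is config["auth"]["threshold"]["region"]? False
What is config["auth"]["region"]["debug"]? True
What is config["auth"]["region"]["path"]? False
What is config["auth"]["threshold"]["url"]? True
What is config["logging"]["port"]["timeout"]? 1024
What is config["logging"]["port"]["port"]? 4.33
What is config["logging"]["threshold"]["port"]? 8.57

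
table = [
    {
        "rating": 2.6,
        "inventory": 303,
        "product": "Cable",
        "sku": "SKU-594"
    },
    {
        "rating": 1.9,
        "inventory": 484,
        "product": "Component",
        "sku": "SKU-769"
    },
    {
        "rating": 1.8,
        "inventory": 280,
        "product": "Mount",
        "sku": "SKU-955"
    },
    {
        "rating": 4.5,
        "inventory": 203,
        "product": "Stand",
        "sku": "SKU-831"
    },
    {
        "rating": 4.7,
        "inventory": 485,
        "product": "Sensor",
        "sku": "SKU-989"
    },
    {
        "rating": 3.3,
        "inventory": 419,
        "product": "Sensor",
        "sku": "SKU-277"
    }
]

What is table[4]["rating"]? 4.7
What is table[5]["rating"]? 3.3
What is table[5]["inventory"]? 419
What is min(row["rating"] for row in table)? 1.8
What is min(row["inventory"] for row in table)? 203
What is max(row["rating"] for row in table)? 4.7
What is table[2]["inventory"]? 280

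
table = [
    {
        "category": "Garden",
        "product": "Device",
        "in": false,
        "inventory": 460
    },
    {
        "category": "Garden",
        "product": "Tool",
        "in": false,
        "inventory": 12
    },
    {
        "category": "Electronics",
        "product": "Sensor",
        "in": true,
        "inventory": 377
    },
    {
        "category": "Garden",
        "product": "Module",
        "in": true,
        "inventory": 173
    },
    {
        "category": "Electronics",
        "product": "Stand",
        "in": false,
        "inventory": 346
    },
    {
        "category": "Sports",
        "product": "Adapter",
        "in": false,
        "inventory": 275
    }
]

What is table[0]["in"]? False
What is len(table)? 6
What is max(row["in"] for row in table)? True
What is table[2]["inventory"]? 377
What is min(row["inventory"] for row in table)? 12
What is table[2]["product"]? "Sensor"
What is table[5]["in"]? False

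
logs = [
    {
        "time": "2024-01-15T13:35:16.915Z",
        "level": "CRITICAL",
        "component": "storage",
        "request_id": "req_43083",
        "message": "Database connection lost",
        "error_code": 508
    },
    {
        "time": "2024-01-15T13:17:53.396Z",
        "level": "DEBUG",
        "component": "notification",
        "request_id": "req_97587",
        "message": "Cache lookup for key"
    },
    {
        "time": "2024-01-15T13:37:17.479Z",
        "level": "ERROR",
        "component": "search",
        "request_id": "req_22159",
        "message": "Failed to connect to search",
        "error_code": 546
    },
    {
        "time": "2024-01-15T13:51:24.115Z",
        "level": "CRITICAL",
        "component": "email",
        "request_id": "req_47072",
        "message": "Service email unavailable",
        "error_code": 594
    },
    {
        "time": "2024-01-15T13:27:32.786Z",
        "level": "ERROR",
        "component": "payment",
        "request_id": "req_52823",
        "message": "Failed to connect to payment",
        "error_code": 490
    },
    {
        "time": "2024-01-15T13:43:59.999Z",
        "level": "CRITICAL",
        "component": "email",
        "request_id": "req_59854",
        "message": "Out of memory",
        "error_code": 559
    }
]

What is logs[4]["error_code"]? 490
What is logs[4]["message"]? "Failed to connect to payment"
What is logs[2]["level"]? "ERROR"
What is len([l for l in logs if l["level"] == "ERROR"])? 2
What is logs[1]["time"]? "2024-01-15T13:17:53.396Z"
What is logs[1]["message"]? "Cache lookup for key"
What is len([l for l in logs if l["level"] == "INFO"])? 0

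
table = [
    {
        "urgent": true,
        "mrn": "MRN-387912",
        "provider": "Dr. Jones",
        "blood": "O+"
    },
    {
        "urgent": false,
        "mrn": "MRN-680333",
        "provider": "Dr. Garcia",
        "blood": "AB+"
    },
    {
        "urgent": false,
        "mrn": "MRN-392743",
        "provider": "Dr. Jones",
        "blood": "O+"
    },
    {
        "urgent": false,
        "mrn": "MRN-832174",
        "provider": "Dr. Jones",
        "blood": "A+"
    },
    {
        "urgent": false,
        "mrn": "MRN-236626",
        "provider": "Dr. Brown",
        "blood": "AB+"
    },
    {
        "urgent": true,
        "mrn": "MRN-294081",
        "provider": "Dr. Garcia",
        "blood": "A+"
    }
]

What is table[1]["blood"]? "AB+"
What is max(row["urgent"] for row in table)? True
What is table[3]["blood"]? "A+"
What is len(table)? 6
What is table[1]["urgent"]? False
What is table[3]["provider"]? "Dr. Jones"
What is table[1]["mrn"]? "MRN-680333"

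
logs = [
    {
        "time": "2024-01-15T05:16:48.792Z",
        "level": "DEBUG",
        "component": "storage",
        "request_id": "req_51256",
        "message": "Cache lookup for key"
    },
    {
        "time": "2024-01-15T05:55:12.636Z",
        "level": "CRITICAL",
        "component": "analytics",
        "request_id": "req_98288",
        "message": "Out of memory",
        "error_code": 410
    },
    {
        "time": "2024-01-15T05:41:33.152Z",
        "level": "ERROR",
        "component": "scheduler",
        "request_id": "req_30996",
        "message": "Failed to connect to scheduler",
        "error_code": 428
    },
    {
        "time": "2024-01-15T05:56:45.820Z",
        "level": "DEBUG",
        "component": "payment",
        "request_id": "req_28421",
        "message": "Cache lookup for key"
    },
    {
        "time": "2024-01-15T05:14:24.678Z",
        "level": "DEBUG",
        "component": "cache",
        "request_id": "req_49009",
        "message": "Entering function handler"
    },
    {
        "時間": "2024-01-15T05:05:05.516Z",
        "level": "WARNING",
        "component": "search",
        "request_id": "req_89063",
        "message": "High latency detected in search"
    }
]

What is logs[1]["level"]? "CRITICAL"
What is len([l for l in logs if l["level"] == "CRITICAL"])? 1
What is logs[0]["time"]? "2024-01-15T05:16:48.792Z"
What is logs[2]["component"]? "scheduler"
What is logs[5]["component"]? "search"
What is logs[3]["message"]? "Cache lookup for key"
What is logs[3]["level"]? "DEBUG"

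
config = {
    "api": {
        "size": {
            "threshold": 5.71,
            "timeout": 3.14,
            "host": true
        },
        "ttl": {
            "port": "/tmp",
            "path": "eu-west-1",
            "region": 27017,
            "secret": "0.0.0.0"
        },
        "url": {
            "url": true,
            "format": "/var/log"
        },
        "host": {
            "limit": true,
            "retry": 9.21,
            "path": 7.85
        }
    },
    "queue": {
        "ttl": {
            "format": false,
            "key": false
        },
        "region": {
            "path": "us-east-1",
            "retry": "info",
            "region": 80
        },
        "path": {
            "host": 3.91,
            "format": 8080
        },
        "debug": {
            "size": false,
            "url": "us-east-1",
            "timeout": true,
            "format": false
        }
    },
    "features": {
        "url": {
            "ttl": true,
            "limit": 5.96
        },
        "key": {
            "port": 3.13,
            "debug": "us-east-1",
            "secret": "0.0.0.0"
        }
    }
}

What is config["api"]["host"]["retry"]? 9.21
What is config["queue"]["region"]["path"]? "us-east-1"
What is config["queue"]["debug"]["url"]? "us-east-1"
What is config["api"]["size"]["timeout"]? 3.14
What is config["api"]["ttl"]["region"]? 27017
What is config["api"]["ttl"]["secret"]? "0.0.0.0"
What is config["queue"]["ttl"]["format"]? False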